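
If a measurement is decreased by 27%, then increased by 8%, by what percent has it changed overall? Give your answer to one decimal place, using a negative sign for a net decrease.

-21.2%

The combined multiplier is 0.73 × 1.08 = 0.7884.
That corresponds to a decrease of 21.2%.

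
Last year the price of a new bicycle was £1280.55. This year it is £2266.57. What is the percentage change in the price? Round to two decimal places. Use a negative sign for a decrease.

77.00%

Change: £2266.57 − £1280.55 = £986.02.
Relative to the original: £986.02 ÷ £1280.55 ≈ 77.00%.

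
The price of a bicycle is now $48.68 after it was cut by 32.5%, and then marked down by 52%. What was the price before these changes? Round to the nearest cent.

$150.25

Undoing the 52% decrease: $48.68 ÷ 0.48 ≈ $101.416667.
Undoing the 32.5% decrease: $101.416667 ÷ 0.675 ≈ $150.25.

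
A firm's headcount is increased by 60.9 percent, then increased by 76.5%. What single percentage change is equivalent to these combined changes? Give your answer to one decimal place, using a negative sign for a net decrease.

184.0%

The combined multiplier is 1.609 × 1.765 = 2.839885.
That corresponds to an increase of 184.0%.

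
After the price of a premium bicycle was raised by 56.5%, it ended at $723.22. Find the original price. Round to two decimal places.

$462.12

The overall multiplier applied was 1.565.
So the original price was $723.22 ÷ 1.565 ≈ $462.12.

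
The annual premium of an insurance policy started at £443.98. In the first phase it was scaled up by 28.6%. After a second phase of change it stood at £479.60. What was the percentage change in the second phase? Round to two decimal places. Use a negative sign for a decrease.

-16.00%

After the first phase: £443.98 × 1.286 = £570.95828.
Second-phase multiplier: £479.60 ÷ £570.95828 ≈ 0.839991.
That is a change of -16.00%.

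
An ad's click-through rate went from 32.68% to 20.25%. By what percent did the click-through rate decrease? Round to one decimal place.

The change is 20.25 − 32.68 = -12.43 percentage points.
Relative to the original 32.68%, that is -12.43 ÷ 32.68 ≈ -38.0%.
So the click-through rate fell by 38.0%.

38.0%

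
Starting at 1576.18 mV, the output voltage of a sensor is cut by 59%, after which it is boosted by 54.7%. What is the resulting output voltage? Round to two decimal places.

Apply the 59% decrease: 1576.18 × 0.41 = 646.2338.
After the 54.7% increase: 646.2338 × 1.547 = 999.7236886 ≈ 999.72.

999.72 mV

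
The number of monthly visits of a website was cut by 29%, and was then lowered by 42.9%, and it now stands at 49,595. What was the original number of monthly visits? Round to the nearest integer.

122,333

The overall multiplier applied was 0.71 × 0.571 = 0.40541.
So the original number of monthly visits was 49,595 ÷ 0.40541 ≈ 122,333.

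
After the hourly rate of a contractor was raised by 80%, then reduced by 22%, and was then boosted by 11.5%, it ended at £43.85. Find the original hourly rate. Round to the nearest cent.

£28.01

Undoing the 11.5% increase: £43.85 ÷ 1.115 ≈ £39.327354.
Undoing the 22% decrease: £39.327354 ÷ 0.78 ≈ £50.419685.
Undoing the 80% increase: £50.419685 ÷ 1.8 ≈ £28.01.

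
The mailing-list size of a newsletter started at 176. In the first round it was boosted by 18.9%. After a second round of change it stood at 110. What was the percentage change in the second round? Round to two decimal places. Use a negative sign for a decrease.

-47.43%

After the first round: 176 × 1.189 = 209.264.
Second-round multiplier: 110 ÷ 209.264 ≈ 0.525652.
That is a change of -47.43%.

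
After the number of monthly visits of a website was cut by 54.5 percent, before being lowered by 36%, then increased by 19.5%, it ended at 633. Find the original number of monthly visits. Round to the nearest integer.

1819

The overall multiplier applied was 0.455 × 0.64 × 1.195 = 0.347984.
So the original number of monthly visits was 633 ÷ 0.347984 ≈ 1819.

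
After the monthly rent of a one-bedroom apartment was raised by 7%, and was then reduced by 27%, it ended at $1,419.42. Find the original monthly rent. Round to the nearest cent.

The overall multiplier applied was 1.07 × 0.73 = 0.7811.
So the original monthly rent was $1,419.42 ÷ 0.7811 ≈ $1,817.21.

$1,817.21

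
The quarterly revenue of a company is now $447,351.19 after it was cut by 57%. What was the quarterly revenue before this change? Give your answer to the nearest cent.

The overall multiplier applied was 0.43.
So the original quarterly revenue was $447,351.19 ÷ 0.43 ≈ $1,040,351.60.

$1,040,351.60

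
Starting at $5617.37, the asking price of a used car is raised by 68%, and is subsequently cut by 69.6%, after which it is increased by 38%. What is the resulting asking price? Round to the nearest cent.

$3959.09

Apply the 68% increase: $5617.37 × 1.68 = $9437.1816.
After the 69.6% decrease: $9437.1816 × 0.304 = $2868.9032064.
38% increase: $2868.9032064 × 1.38 = $3959.086424832 ≈ $3959.09.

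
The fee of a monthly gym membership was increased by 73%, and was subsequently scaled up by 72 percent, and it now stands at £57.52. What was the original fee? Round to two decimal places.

£19.33

The overall multiplier applied was 1.73 × 1.72 = 2.9756.
So the original fee was £57.52 ÷ 2.9756 ≈ £19.33.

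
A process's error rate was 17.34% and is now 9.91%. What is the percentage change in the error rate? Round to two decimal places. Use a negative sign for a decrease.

-42.85%

The change is 9.91 − 17.34 = -7.43 percentage points.
Relative to the original 17.34%, that is -7.43 ÷ 17.34 ≈ -42.85%.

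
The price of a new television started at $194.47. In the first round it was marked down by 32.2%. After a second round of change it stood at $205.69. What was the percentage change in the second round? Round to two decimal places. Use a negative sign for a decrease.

56.00%

After the first round: $194.47 × 0.678 = $131.85066.
Second-round multiplier: $205.69 ÷ $131.85066 ≈ 1.560023.
That is a change of 56.00%.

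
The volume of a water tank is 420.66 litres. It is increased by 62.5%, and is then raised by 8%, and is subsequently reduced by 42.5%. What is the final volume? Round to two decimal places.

Apply the 62.5% increase: 420.66 × 1.625 = 683.5725.
8% increase: 683.5725 × 1.08 = 738.2583.
Apply the 42.5% decrease: 738.2583 × 0.575 = 424.4985225 ≈ 424.50.

424.50 litres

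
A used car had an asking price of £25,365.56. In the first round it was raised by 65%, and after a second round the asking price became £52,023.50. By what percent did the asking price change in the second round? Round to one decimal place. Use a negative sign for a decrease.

24.3%

After the first round: £25,365.56 × 1.65 = £41853.174.
Second-round multiplier: £52,023.50 ÷ £41853.174 ≈ 1.243.
That is a change of 24.3%.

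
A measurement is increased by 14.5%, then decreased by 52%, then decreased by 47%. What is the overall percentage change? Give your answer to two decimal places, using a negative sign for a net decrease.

-70.87%

The combined multiplier is 1.145 × 0.48 × 0.53 = 0.291288.
That corresponds to a decrease of 70.87%.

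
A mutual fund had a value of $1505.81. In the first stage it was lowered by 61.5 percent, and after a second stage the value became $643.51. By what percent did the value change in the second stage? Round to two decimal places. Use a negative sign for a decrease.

11.00%

After the first stage: $1505.81 × 0.385 = $579.73685.
Second-stage multiplier: $643.51 ÷ $579.73685 ≈ 1.110004.
That is a change of 11.00%.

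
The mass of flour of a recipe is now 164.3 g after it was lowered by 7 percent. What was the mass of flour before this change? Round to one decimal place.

176.7 g

The overall multiplier applied was 0.93.
So the original mass of flour was 164.3 ÷ 0.93 ≈ 176.7 g.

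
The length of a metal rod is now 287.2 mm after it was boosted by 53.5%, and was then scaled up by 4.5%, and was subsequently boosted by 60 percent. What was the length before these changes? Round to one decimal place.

The overall multiplier applied was 1.535 × 1.045 × 1.6 = 2.56652.
So the original length was 287.2 ÷ 2.56652 ≈ 111.9 mm.

111.9 mm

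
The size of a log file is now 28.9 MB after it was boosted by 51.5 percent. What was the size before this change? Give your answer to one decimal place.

19.1 MB

The overall multiplier applied was 1.515.
So the original size was 28.9 ÷ 1.515 ≈ 19.1 MB.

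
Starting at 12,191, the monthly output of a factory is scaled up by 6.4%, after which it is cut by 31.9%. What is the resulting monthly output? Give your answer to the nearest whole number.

6.4% increase: 12,191 × 1.064 = 12971.224.
31.9% decrease: 12971.224 × 0.681 = 8833.403544 ≈ 8,833.

8,833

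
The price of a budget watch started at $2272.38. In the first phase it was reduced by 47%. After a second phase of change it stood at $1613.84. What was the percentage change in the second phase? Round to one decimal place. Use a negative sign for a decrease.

After the first phase: $2272.38 × 0.53 = $1204.3614.
Second-phase multiplier: $1613.84 ÷ $1204.3614 ≈ 1.34.
That is a change of 34.0%.

34.0%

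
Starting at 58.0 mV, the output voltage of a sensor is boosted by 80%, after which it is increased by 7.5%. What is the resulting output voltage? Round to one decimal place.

112.2 mV

After the 80% increase: 58.0 × 1.8 = 104.4.
Apply the 7.5% increase: 104.4 × 1.075 = 112.23 ≈ 112.2.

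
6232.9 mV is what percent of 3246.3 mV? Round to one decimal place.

192.0%

6232.9 mV ÷ 3246.3 mV ≈ 192.0%.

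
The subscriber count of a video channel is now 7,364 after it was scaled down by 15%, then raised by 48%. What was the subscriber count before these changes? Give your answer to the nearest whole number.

5,854

The overall multiplier applied was 0.85 × 1.48 = 1.258.
So the original subscriber count was 7,364 ÷ 1.258 ≈ 5,854.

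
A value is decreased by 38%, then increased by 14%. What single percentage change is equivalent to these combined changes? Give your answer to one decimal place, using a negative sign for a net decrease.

-29.3%

The combined multiplier is 0.62 × 1.14 = 0.7068.
That corresponds to a decrease of 29.3%.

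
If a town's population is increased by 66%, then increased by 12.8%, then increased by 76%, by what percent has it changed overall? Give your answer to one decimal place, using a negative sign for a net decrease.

The combined multiplier is 1.66 × 1.128 × 1.76 = 3.2955648.
That corresponds to an increase of 229.6%.

229.6%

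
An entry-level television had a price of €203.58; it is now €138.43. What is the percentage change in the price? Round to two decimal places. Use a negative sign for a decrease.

-32.00%

Change: €138.43 − €203.58 = -€65.15.
Relative to the original: -€65.15 ÷ €203.58 ≈ -32.00%.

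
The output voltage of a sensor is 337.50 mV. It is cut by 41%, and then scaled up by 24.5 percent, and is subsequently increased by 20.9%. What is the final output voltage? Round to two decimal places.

299.72 mV

Each change multiplies by a factor: 0.59 × 1.245 × 1.209 = 0.88807095.
337.50 × 0.88807095 = 299.723945625 ≈ 299.72.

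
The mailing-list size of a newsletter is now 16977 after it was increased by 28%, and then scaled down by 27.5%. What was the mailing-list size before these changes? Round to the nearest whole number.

18294

Undoing the 27.5% decrease: 16977 ÷ 0.725 ≈ 23416.551724.
Undoing the 28% increase: 23416.551724 ÷ 1.28 ≈ 18294.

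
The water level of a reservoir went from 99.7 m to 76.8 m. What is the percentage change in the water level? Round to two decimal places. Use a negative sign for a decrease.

Change: 76.8 − 99.7 = -22.9.
Relative to the original: -22.9 ÷ 99.7 ≈ -22.97%.

-22.97%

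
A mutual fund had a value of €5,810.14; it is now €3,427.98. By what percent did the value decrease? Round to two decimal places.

Change: €3,427.98 − €5,810.14 = -€2,382.16.
Relative to the original: -€2,382.16 ÷ €5,810.14 ≈ -41.00%.
So the value decreased by 41.00%.

41.00%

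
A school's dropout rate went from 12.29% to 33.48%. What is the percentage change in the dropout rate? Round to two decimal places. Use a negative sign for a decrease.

172.42%

The change is 33.48 − 12.29 = 21.19 percentage points.
Relative to the original 12.29%, that is 21.19 ÷ 12.29 ≈ 172.42%.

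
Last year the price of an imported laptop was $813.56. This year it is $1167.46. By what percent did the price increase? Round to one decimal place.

43.5%

Change: $1167.46 − $813.56 = $353.90.
Relative to the original: $353.90 ÷ $813.56 ≈ 43.5%.
So the price increased by 43.5%.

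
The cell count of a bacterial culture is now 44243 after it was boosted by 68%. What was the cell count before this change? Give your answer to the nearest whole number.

26335

The overall multiplier applied was 1.68.
So the original cell count was 44243 ÷ 1.68 ≈ 26335.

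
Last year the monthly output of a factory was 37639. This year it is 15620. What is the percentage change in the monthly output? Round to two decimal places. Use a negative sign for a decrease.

Change: 15620 − 37639 = -22019.
Relative to the original: -22019 ÷ 37639 ≈ -58.50%.

-58.50%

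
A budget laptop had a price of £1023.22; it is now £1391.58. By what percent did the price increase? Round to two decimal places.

Change: £1391.58 − £1023.22 = £368.36.
Relative to the original: £368.36 ÷ £1023.22 ≈ 36.00%.
So the price increased by 36.00%.

36.00%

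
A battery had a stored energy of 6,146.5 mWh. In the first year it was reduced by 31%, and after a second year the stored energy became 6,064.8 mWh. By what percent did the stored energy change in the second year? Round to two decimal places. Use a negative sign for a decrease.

43.00%

After the first year: 6,146.5 × 0.69 = 4241.085.
Second-year multiplier: 6,064.8 ÷ 4241.085 ≈ 1.430011.
That is a change of 43.00%.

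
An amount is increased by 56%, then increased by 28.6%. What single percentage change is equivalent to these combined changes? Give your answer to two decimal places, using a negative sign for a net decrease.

100.62%

The combined multiplier is 1.56 × 1.286 = 2.00616.
That corresponds to an increase of 100.62%.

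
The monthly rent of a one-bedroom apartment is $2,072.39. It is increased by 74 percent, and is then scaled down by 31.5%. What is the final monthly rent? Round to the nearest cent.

After the 74% increase: $2,072.39 × 1.74 = $3605.9586.
After the 31.5% decrease: $3605.9586 × 0.685 = $2470.081641 ≈ $2,470.08.

$2,470.08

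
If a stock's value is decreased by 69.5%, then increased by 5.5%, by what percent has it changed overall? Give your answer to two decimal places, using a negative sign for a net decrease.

-67.82%

A 69.5% decrease multiplies by 0.305.
Then a 5.5% increase: 0.305 × 1.055 = 0.321775.
Overall factor 0.321775, i.e. -67.82%.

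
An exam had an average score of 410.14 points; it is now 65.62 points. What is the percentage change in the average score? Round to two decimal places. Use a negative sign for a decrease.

Change: 65.62 − 410.14 = -344.52.
Relative to the original: -344.52 ÷ 410.14 ≈ -84.00%.

-84.00%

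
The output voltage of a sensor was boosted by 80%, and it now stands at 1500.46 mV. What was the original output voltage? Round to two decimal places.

833.59 mV

The overall multiplier applied was 1.8.
So the original output voltage was 1500.46 ÷ 1.8 ≈ 833.59 mV.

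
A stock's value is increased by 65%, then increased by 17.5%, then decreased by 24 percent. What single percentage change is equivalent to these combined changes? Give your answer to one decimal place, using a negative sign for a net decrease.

The combined multiplier is 1.65 × 1.175 × 0.76 = 1.47345.
That corresponds to an increase of 47.3%.

47.3%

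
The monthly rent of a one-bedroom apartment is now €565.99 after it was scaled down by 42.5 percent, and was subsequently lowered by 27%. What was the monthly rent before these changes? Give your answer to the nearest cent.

Undoing the 27% decrease: €565.99 ÷ 0.73 ≈ €775.328767.
Undoing the 42.5% decrease: €775.328767 ÷ 0.575 ≈ €1348.40.

€1348.40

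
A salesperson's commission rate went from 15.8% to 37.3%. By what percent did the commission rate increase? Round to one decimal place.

136.1%

The change is 37.3 − 15.8 = 21.5 percentage points.
Relative to the original 15.8%, that is 21.5 ÷ 15.8 ≈ 136.1%.
So the commission rate rose by 136.1%.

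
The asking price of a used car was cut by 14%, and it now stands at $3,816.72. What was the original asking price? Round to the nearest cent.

The overall multiplier applied was 0.86.
So the original asking price was $3,816.72 ÷ 0.86 ≈ $4,438.05.

$4,438.05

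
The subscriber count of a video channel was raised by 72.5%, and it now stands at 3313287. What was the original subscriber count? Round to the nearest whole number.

1920746

The overall multiplier applied was 1.725.
So the original subscriber count was 3313287 ÷ 1.725 ≈ 1920746.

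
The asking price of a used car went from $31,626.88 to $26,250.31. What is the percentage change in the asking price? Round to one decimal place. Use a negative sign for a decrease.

Change: $26,250.31 − $31,626.88 = -$5,376.57.
Relative to the original: -$5,376.57 ÷ $31,626.88 ≈ -17.0%.

-17.0%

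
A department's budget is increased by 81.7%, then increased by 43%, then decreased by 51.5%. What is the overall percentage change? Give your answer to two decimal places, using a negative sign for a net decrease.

26.02%

An 81.7% increase multiplies by 1.817.
Then a 43% increase: 1.817 × 1.43 = 2.59831.
Then a 51.5% decrease: 2.59831 × 0.485 = 1.26018035.
Overall factor 1.26018035, i.e. 26.02%.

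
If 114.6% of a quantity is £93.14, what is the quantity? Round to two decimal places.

£93.14 ÷ 1.146 ≈ £81.27.

£81.27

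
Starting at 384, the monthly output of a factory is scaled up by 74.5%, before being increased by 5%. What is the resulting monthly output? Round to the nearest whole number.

704

Each change multiplies by a factor: 1.745 × 1.05 = 1.83225.
384 × 1.83225 = 703.584 ≈ 704.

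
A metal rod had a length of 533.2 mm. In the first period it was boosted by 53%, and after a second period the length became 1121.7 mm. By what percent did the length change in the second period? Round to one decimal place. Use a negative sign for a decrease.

37.5%

After the first period: 533.2 × 1.53 = 815.796.
Second-period multiplier: 1121.7 ÷ 815.796 ≈ 1.37498.
That is a change of 37.5%.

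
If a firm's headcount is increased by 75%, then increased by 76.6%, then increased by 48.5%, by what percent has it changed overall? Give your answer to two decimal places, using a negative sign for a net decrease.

358.94%

The combined multiplier is 1.75 × 1.766 × 1.485 = 4.5893925.
That corresponds to an increase of 358.94%.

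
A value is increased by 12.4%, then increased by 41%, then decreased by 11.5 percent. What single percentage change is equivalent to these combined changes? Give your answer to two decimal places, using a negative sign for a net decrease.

A 12.4% increase multiplies by 1.124.
Then a 41% increase: 1.124 × 1.41 = 1.58484.
Then an 11.5% decrease: 1.58484 × 0.885 = 1.4025834.
Overall factor 1.4025834, i.e. 40.26%.

40.26%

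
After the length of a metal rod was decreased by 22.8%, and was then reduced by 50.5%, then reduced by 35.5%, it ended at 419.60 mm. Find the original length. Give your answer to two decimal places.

The overall multiplier applied was 0.772 × 0.495 × 0.645 = 0.2464803.
So the original length was 419.60 ÷ 0.2464803 ≈ 1702.37 mm.

1702.37 mm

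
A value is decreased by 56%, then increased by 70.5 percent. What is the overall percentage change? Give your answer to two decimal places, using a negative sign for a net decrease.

-24.98%

A 56% decrease multiplies by 0.44.
Then a 70.5% increase: 0.44 × 1.705 = 0.7502.
Overall factor 0.7502, i.e. -24.98%.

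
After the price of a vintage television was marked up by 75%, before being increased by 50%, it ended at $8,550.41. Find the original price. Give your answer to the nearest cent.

The overall multiplier applied was 1.75 × 1.5 = 2.625.
So the original price was $8,550.41 ÷ 2.625 ≈ $3,257.30.

$3,257.30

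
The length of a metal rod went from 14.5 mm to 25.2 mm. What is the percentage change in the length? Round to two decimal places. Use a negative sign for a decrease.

73.79%

Change: 25.2 − 14.5 = 10.7.
Relative to the original: 10.7 ÷ 14.5 ≈ 73.79%.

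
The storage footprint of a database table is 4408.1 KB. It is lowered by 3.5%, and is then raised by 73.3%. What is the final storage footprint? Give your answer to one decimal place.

3.5% decrease: 4408.1 × 0.965 = 4253.8165.
73.3% increase: 4253.8165 × 1.733 = 7371.8639945 ≈ 7371.9.

7371.9 KB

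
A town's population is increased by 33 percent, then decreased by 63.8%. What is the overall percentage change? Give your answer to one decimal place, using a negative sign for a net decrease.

-51.9%

The combined multiplier is 1.33 × 0.362 = 0.48146.
That corresponds to a decrease of 51.9%.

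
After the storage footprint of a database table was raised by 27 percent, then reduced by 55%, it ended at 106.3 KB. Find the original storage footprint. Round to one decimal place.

186.0 KB

Undoing the 55% decrease: 106.3 ÷ 0.45 ≈ 236.222222.
Undoing the 27% increase: 236.222222 ÷ 1.27 ≈ 186.0 KB.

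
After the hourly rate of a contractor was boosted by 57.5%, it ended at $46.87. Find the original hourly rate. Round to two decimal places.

The overall multiplier applied was 1.575.
So the original hourly rate was $46.87 ÷ 1.575 ≈ $29.76.

$29.76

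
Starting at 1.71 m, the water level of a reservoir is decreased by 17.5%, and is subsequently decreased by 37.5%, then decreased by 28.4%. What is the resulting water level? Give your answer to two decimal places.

0.63 m

Apply the 17.5% decrease: 1.71 × 0.825 = 1.41075.
Apply the 37.5% decrease: 1.41075 × 0.625 = 0.88171875.
28.4% decrease: 0.88171875 × 0.716 = 0.631310625 ≈ 0.63.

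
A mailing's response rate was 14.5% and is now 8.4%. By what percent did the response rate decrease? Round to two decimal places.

The change is 8.4 − 14.5 = -6.1 percentage points.
Relative to the original 14.5%, that is -6.1 ÷ 14.5 ≈ -42.07%.
So the response rate fell by 42.07%.

42.07%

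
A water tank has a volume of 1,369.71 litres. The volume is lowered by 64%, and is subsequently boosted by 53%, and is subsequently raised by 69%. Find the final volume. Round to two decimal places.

64% decrease: 1,369.71 × 0.36 = 493.0956.
Apply the 53% increase: 493.0956 × 1.53 = 754.436268.
After the 69% increase: 754.436268 × 1.69 = 1274.99729292 ≈ 1,275.00.

1,275.00 litres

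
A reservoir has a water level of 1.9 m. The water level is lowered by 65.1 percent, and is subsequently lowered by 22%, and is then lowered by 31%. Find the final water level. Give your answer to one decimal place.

Each change multiplies by a factor: 0.349 × 0.78 × 0.69 = 0.1878318.
1.9 × 0.1878318 = 0.35688042 ≈ 0.4.

0.4 m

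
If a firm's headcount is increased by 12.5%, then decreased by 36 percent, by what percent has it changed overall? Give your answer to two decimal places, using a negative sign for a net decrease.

-28.00%

The combined multiplier is 1.125 × 0.64 = 0.72.
That corresponds to a decrease of 28.00%.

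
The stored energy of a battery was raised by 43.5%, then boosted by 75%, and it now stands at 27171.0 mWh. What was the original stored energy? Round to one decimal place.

10819.7 mWh

The overall multiplier applied was 1.435 × 1.75 = 2.51125.
So the original stored energy was 27171.0 ÷ 2.51125 ≈ 10819.7 mWh.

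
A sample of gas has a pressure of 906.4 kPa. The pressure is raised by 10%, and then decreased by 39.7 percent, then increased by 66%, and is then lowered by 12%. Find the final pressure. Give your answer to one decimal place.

878.3 kPa

10% increase: 906.4 × 1.1 = 997.04.
After the 39.7% decrease: 997.04 × 0.603 = 601.21512.
After the 66% increase: 601.21512 × 1.66 = 998.0170992.
12% decrease: 998.0170992 × 0.88 = 878.255047296 ≈ 878.3.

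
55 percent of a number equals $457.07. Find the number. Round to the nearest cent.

$457.07 ÷ 0.55 ≈ $831.04.

$831.04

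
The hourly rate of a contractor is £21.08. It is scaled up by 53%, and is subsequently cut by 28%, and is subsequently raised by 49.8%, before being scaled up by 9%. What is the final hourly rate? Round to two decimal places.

After the 53% increase: £21.08 × 1.53 = £32.2524.
Apply the 28% decrease: £32.2524 × 0.72 = £23.221728.
After the 49.8% increase: £23.221728 × 1.498 = £34.786148544.
9% increase: £34.786148544 × 1.09 = £37.91690191296 ≈ £37.92.

£37.92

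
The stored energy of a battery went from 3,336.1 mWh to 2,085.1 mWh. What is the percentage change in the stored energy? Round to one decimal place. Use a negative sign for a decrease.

-37.5%

Change: 2,085.1 − 3,336.1 = -1,251.0.
Relative to the original: -1,251.0 ÷ 3,336.1 ≈ -37.5%.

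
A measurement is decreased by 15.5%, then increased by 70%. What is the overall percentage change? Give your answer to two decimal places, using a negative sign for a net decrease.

A 15.5% decrease multiplies by 0.845.
Then a 70% increase: 0.845 × 1.7 = 1.4365.
Overall factor 1.4365, i.e. 43.65%.

43.65%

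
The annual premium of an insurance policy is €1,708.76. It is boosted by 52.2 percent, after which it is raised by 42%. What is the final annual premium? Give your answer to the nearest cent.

€3,693.04

Each change multiplies by a factor: 1.522 × 1.42 = 2.16124.
€1,708.76 × 2.16124 = €3693.0404624 ≈ €3,693.04.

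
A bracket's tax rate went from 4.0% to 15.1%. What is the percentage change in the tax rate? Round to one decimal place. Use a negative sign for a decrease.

The change is 15.1 − 4.0 = 11.1 percentage points.
Relative to the original 4.0%, that is 11.1 ÷ 4.0 = 277.5%.

277.5%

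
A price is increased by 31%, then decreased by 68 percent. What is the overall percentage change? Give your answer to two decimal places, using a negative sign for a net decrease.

The combined multiplier is 1.31 × 0.32 = 0.4192.
That corresponds to a decrease of 58.08%.

-58.08%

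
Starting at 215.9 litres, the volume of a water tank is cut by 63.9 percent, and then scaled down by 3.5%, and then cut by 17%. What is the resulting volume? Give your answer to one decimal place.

62.4 litres

Each change multiplies by a factor: 0.361 × 0.965 × 0.83 = 0.28914295.
215.9 × 0.28914295 = 62.425962905 ≈ 62.4.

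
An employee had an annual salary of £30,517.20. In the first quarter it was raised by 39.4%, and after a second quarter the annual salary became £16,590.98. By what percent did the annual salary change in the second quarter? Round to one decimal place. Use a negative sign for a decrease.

After the first quarter: £30,517.20 × 1.394 = £42540.9768.
Second-quarter multiplier: £16,590.98 ÷ £42540.9768 ≈ 0.39.
That is a change of -61.0%.

-61.0%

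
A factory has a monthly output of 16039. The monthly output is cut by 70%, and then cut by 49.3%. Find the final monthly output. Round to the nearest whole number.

Each change multiplies by a factor: 0.3 × 0.507 = 0.1521.
16039 × 0.1521 = 2439.5319 ≈ 2440.

2440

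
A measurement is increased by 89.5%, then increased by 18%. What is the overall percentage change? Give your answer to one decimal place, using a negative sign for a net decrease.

123.6%

An 89.5% increase multiplies by 1.895.
Then an 18% increase: 1.895 × 1.18 = 2.2361.
Overall factor 2.2361, i.e. 123.6%.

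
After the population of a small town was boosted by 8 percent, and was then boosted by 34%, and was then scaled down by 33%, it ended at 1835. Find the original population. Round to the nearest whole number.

1892

Undoing the 33% decrease: 1835 ÷ 0.67 ≈ 2738.80597.
Undoing the 34% increase: 2738.80597 ÷ 1.34 ≈ 2043.885052.
Undoing the 8% increase: 2043.885052 ÷ 1.08 ≈ 1892.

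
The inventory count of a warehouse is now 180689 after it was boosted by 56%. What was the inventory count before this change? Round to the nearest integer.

The overall multiplier applied was 1.56.
So the original inventory count was 180689 ÷ 1.56 ≈ 115826.

115826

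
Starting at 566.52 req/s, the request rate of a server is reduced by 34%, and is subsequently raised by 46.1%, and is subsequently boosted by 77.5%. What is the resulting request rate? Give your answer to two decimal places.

969.63 req/s

Apply the 34% decrease: 566.52 × 0.66 = 373.9032.
After the 46.1% increase: 373.9032 × 1.461 = 546.2725752.
Apply the 77.5% increase: 546.2725752 × 1.775 = 969.63382098 ≈ 969.63.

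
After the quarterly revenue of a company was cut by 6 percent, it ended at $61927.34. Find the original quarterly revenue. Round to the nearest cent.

$65880.15

The overall multiplier applied was 0.94.
So the original quarterly revenue was $61927.34 ÷ 0.94 ≈ $65880.15.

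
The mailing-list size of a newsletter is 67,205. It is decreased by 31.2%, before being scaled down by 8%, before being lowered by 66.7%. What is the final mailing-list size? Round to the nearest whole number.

14,165

After the 31.2% decrease: 67,205 × 0.688 = 46237.04.
8% decrease: 46237.04 × 0.92 = 42538.0768.
After the 66.7% decrease: 42538.0768 × 0.333 = 14165.1795744 ≈ 14,165.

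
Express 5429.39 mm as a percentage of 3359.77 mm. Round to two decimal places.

5429.39 mm ÷ 3359.77 mm ≈ 161.60%.

161.60%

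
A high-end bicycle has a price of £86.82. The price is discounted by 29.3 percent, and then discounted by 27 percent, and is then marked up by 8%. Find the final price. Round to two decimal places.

£48.39

After the 29.3% decrease: £86.82 × 0.707 = £61.38174.
Apply the 27% decrease: £61.38174 × 0.73 = £44.8086702.
8% increase: £44.8086702 × 1.08 = £48.393363816 ≈ £48.39.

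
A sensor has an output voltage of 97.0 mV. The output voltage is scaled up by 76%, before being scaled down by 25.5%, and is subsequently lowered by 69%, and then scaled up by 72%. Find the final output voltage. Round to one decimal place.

67.8 mV

Each change multiplies by a factor: 1.76 × 0.745 × 0.31 × 1.72 = 0.69913184.
97.0 × 0.69913184 = 67.81578848 ≈ 67.8.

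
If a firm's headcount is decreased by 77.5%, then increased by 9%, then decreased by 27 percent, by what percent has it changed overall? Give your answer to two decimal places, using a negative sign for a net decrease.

A 77.5% decrease multiplies by 0.225.
Then a 9% increase: 0.225 × 1.09 = 0.24525.
Then a 27% decrease: 0.24525 × 0.73 = 0.1790325.
Overall factor 0.1790325, i.e. -82.10%.

-82.10%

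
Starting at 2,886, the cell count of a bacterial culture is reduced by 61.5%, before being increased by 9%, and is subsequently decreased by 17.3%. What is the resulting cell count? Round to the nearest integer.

1,002

After the 61.5% decrease: 2,886 × 0.385 = 1111.11.
Apply the 9% increase: 1111.11 × 1.09 = 1211.1099.
Apply the 17.3% decrease: 1211.1099 × 0.827 = 1001.5878873 ≈ 1,002.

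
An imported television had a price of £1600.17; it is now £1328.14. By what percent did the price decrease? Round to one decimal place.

17.0%

Change: £1328.14 − £1600.17 = -£272.03.
Relative to the original: -£272.03 ÷ £1600.17 ≈ -17.0%.
So the price decreased by 17.0%.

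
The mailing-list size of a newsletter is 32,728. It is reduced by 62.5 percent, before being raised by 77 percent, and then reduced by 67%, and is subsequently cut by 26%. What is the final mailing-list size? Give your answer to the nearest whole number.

Apply the 62.5% decrease: 32,728 × 0.375 = 12273.
77% increase: 12273 × 1.77 = 21723.21.
Apply the 67% decrease: 21723.21 × 0.33 = 7168.6593.
26% decrease: 7168.6593 × 0.74 = 5304.807882 ≈ 5,305.

5,305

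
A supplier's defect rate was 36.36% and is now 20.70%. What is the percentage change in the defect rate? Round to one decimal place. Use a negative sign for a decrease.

-43.1%

The change is 20.70 − 36.36 = -15.66 percentage points.
Relative to the original 36.36%, that is -15.66 ÷ 36.36 ≈ -43.1%.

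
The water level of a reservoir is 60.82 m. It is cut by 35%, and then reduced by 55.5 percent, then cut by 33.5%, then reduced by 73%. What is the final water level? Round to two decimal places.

Apply the 35% decrease: 60.82 × 0.65 = 39.533.
55.5% decrease: 39.533 × 0.445 = 17.592185.
After the 33.5% decrease: 17.592185 × 0.665 = 11.698803025.
Apply the 73% decrease: 11.698803025 × 0.27 = 3.15867681675 ≈ 3.16.

3.16 m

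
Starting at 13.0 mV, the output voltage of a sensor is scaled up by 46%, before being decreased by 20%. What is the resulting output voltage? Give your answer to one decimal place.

After the 46% increase: 13.0 × 1.46 = 18.98.
20% decrease: 18.98 × 0.8 = 15.184 ≈ 15.2.

15.2 mV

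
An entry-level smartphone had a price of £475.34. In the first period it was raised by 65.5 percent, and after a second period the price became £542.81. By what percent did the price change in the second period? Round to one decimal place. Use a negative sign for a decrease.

After the first period: £475.34 × 1.655 = £786.6877.
Second-period multiplier: £542.81 ÷ £786.6877 ≈ 0.68999.
That is a change of -31.0%.

-31.0%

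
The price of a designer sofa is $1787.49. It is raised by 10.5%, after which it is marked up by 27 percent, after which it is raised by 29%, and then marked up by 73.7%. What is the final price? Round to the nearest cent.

$5620.81

Apply the 10.5% increase: $1787.49 × 1.105 = $1975.17645.
27% increase: $1975.17645 × 1.27 = $2508.4740915.
After the 29% increase: $2508.4740915 × 1.29 = $3235.931578035.
Apply the 73.7% increase: $3235.931578035 × 1.737 = $5620.813151046795 ≈ $5620.81.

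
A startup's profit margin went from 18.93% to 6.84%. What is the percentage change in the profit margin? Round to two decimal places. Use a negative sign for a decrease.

-63.87%

The change is 6.84 − 18.93 = -12.09 percentage points.
Relative to the original 18.93%, that is -12.09 ÷ 18.93 ≈ -63.87%.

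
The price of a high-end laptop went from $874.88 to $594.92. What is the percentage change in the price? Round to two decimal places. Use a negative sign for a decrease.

Change: $594.92 − $874.88 = -$279.96.
Relative to the original: -$279.96 ÷ $874.88 ≈ -32.00%.

-32.00%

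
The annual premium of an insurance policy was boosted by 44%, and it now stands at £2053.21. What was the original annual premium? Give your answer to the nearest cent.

£1425.84

The overall multiplier applied was 1.44.
So the original annual premium was £2053.21 ÷ 1.44 ≈ £1425.84.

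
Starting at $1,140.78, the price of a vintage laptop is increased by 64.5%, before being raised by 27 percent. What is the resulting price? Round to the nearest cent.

$2,383.26

After the 64.5% increase: $1,140.78 × 1.645 = $1876.5831.
27% increase: $1876.5831 × 1.27 = $2383.260537 ≈ $2,383.26.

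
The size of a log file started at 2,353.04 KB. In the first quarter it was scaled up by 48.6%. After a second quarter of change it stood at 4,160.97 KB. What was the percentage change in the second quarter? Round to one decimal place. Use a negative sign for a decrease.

After the first quarter: 2,353.04 × 1.486 = 3496.61744.
Second-quarter multiplier: 4,160.97 ÷ 3496.61744 ≈ 1.19.
That is a change of 19.0%.

19.0%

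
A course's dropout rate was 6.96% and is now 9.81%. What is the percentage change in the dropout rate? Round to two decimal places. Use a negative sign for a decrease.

40.95%

The change is 9.81 − 6.96 = 2.85 percentage points.
Relative to the original 6.96%, that is 2.85 ÷ 6.96 ≈ 40.95%.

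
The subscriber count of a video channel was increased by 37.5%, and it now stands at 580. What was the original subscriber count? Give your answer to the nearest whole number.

The overall multiplier applied was 1.375.
So the original subscriber count was 580 ÷ 1.375 ≈ 422.

422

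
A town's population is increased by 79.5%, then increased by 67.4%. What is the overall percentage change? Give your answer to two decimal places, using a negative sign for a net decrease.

A 79.5% increase multiplies by 1.795.
Then a 67.4% increase: 1.795 × 1.674 = 3.00483.
Overall factor 3.00483, i.e. 200.48%.

200.48%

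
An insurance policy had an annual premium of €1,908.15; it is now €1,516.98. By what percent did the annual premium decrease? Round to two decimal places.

Change: €1,516.98 − €1,908.15 = -€391.17.
Relative to the original: -€391.17 ÷ €1,908.15 ≈ -20.50%.
So the annual premium decreased by 20.50%.

20.50%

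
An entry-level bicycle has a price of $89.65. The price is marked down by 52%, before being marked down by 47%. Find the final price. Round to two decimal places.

$22.81

Apply the 52% decrease: $89.65 × 0.48 = $43.032.
Apply the 47% decrease: $43.032 × 0.53 = $22.80696 ≈ $22.81.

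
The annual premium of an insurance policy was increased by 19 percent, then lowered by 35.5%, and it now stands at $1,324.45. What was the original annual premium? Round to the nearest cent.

The overall multiplier applied was 1.19 × 0.645 = 0.76755.
So the original annual premium was $1,324.45 ÷ 0.76755 ≈ $1,725.56.

$1,725.56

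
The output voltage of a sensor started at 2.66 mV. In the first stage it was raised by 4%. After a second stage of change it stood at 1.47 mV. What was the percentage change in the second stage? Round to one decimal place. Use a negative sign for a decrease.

After the first stage: 2.66 × 1.04 = 2.7664.
Second-stage multiplier: 1.47 ÷ 2.7664 ≈ 0.53138.
That is a change of -46.9%.

-46.9%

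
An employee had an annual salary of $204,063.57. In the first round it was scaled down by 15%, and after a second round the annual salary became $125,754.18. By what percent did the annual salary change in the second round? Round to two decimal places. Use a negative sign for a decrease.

After the first round: $204,063.57 × 0.85 = $173454.0345.
Second-round multiplier: $125,754.18 ÷ $173454.0345 ≈ 0.725.
That is a change of -27.50%.

-27.50%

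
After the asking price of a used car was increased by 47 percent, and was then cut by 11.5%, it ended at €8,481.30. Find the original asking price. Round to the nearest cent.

€6,519.31

Undoing the 11.5% decrease: €8,481.30 ÷ 0.885 ≈ €9583.389831.
Undoing the 47% increase: €9583.389831 ÷ 1.47 ≈ €6,519.31.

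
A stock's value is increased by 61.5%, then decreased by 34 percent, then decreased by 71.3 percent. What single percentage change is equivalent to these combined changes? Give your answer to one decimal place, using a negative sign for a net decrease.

A 61.5% increase multiplies by 1.615.
Then a 34% decrease: 1.615 × 0.66 = 1.0659.
Then a 71.3% decrease: 1.0659 × 0.287 = 0.3059133.
Overall factor 0.3059133, i.e. -69.4%.

-69.4%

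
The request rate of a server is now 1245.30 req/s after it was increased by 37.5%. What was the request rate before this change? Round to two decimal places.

The overall multiplier applied was 1.375.
So the original request rate was 1245.30 ÷ 1.375 ≈ 905.67 req/s.

905.67 req/s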